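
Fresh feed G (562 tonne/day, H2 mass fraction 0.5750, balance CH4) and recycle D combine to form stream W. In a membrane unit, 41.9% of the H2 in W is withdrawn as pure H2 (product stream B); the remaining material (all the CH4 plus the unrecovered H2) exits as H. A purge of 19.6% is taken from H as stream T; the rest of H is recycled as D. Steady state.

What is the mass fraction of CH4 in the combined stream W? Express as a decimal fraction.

0.6677

CH4 enters only via G and leaves only via the purge: 562×0.425 = 0.196×(CH4 in H), and the membrane unit passes all CH4, so CH4 in W = CH4 in H = 1218.6 tonne/day.
H2 in W: m_A = 562×0.575 + (1−0.196)·(1−0.419)·m_A, so m_A = 323.15/0.5329 = 606.43 tonne/day.
W = 606.43 + 1218.6 = 1825 tonne/day.
CH4 fraction in W = 1218.6/1825 = 0.6677.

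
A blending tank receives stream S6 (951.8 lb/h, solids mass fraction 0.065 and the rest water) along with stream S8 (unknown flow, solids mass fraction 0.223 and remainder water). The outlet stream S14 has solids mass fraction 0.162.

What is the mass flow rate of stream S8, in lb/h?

Let S8 be the unknown flow. Total out = 951.8 + S8.
solids balance: 61.867 + 0.223·S8 = 0.162·(951.8 + S8)
(0.223 − 0.162)·S8 = 0.162×951.8 − 61.867 = 92.325
S8 = 92.325 / 0.061 = 1513.5 lb/h

1514 lb/h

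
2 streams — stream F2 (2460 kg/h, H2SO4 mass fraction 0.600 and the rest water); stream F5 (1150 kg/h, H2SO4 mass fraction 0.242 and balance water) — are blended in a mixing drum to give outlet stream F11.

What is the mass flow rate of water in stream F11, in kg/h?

1856 kg/h

water out = water in = 2460×0.400 + 1150×0.758 = 1855.7 kg/h.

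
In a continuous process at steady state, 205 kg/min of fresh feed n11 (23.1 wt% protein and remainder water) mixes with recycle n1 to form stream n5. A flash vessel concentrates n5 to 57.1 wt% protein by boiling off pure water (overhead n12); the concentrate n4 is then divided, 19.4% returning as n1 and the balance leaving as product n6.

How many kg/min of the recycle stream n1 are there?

Overall protein balance (none leaves overhead): protein in fresh feed = protein in product, i.e. 205×0.231 = (1−0.194)·n4·0.571.
n4 = 47.355/(0.571×0.806) = 102.9 kg/min.
Recycle n1 = 0.194×102.9 = 19.962 kg/min.

19.96 kg/min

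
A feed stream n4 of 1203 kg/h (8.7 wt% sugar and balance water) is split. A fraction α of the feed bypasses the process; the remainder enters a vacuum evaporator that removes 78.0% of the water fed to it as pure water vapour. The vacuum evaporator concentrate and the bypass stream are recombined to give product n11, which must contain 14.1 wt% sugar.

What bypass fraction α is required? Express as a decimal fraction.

0.462

All 1203×0.087 = 104.66 kg/h of sugar reaches n11, so n11 = 104.66/0.141 = 742.28 kg/h and vapour = 460.72 kg/h.
The evaporator receives (1−α)·1203 of feed at 0.913 water and removes 0.780 of that water:
0.780×0.913×(1−α)×1203 = 460.72
(1−α) = 460.72/856.7 = 0.5378;  α = 0.4622.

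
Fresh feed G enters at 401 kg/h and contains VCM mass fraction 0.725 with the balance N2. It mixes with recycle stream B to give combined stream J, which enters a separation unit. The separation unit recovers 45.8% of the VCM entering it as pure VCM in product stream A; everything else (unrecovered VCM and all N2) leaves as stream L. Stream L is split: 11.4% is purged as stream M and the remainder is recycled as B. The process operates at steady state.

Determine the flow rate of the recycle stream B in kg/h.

N2 enters only via G and leaves only via the purge: 401×0.275 = 0.114×(N2 in L), and the separation unit passes all N2, so N2 in J = N2 in L = 967.32 kg/h.
VCM in J: m_A = 401×0.725 + (1−0.114)·(1−0.458)·m_A, so m_A = 290.72/0.5198 = 559.31 kg/h.
L = (1−0.458)×559.31 + 967.32 = 1270.5 kg/h.
Recycle B = (1−0.114)×1270.5 = 1125.6 kg/h.

1126 kg/h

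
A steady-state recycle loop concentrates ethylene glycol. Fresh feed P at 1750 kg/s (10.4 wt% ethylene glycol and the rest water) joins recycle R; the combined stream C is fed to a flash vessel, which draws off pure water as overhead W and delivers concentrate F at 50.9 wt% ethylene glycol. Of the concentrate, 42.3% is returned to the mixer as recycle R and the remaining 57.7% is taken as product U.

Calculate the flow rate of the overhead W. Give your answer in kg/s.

Overall ethylene glycol balance (none leaves overhead): ethylene glycol in fresh feed = ethylene glycol in product, i.e. 1750×0.104 = (1−0.423)·F·0.509.
F = 182/(0.509×0.577) = 619.69 kg/s.
Recycle R = 0.423×619.69 = 262.13 kg/s.
Combined feed C = 1750 + 262.13 = 2012.1 kg/s.
Overhead W = C − F = 2012.1 − 619.69 = 1392.4 kg/s.

1392 kg/s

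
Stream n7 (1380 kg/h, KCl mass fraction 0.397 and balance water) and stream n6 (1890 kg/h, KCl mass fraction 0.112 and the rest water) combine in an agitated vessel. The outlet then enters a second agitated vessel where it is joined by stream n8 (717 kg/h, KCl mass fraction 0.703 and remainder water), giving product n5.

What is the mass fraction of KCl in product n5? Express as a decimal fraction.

Overall, product flow = 3987 kg/h.
KCl in = 1380×0.397 + 1890×0.112 + 717×0.703 = 1263.6 kg/h.
KCl fraction in n5 = 0.317.

0.317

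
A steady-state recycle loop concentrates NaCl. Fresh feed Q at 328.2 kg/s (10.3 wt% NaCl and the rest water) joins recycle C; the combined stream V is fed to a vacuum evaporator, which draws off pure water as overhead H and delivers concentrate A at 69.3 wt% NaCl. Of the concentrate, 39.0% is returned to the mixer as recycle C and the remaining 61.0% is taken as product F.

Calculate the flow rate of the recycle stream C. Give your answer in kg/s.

Overall NaCl balance (none leaves overhead): NaCl in fresh feed = NaCl in product, i.e. 328.2×0.103 = (1−0.390)·A·0.693.
A = 33.805/(0.693×0.610) = 79.967 kg/s.
Recycle C = 0.390×79.967 = 31.187 kg/s.

31.19 kg/s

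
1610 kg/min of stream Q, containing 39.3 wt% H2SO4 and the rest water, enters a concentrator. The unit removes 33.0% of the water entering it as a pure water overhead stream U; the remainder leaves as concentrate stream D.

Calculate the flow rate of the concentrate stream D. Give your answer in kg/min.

water entering = 1610×0.607 = 977.27 kg/min; overhead removed = 0.330×977.27 = 322.5 kg/min.
Concentrate = 1610 − 322.5 = 1287.5 kg/min.

1288 kg/min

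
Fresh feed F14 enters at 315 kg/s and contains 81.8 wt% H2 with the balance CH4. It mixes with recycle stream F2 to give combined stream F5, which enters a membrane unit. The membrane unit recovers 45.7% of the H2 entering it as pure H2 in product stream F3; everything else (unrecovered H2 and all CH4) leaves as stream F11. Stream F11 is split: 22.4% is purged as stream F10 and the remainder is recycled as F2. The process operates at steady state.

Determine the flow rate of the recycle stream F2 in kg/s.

CH4 enters only via F14 and leaves only via the purge: 315×0.182 = 0.224×(CH4 in F11), and the membrane unit passes all CH4, so CH4 in F5 = CH4 in F11 = 255.94 kg/s.
H2 in F5: m_A = 315×0.818 + (1−0.224)·(1−0.457)·m_A, so m_A = 257.67/0.5786 = 445.31 kg/s.
F11 = (1−0.457)×445.31 + 255.94 = 497.74 kg/s.
Recycle F2 = (1−0.224)×497.74 = 386.25 kg/s.

386.2 kg/s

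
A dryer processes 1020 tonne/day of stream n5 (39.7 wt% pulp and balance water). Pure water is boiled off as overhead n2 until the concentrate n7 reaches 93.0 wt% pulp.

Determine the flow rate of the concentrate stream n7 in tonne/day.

pulp is conserved: 1020×0.397 = 404.94 tonne/day all reports to the concentrate.
Concentrate = 404.94/(target fraction) = 435.42 tonne/day.

435.4 tonne/day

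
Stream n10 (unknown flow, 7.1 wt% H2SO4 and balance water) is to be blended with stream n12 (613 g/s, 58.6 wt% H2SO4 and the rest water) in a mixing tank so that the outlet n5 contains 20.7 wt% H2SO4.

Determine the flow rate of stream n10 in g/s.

Let n10 be the unknown flow. Total out = 613 + n10.
H2SO4 balance: 359.22 + 0.071·n10 = 0.207·(613 + n10)
(0.071 − 0.207)·n10 = 0.207×613 − 359.22 = -232.33
n10 = -232.33 / -0.136 = 1708.3 g/s

1708 g/s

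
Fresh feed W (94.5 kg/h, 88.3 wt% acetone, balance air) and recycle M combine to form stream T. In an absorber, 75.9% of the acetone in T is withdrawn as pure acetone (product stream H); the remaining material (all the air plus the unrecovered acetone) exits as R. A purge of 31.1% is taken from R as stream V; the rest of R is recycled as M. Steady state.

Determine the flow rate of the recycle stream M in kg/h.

41.11 kg/h

air enters only via W and leaves only via the purge: 94.5×0.117 = 0.311×(air in R), and the absorber passes all air, so air in T = air in R = 35.551 kg/h.
acetone in T: m_A = 94.5×0.883 + (1−0.311)·(1−0.759)·m_A, so m_A = 83.444/0.8340 = 100.06 kg/h.
R = (1−0.759)×100.06 + 35.551 = 59.665 kg/h.
Recycle M = (1−0.311)×59.665 = 41.109 kg/h.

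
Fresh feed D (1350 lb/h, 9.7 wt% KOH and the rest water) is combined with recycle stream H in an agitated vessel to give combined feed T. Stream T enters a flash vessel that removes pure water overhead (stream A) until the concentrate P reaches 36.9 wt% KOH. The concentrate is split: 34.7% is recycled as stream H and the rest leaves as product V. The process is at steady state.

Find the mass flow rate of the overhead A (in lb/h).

Overall KOH balance (none leaves overhead): KOH in fresh feed = KOH in product, i.e. 1350×0.097 = (1−0.347)·P·0.369.
P = 130.95/(0.369×0.653) = 543.46 lb/h.
Recycle H = 0.347×543.46 = 188.58 lb/h.
Combined feed T = 1350 + 188.58 = 1538.6 lb/h.
Overhead A = T − P = 1538.6 − 543.46 = 995.12 lb/h.

995.1 lb/h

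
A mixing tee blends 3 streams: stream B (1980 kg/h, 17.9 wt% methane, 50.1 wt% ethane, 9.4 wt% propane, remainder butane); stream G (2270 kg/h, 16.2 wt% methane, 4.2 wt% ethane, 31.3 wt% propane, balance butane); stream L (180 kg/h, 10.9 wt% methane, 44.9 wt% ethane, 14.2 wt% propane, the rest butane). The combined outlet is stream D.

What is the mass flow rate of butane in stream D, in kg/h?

1598 kg/h

butane out = butane in = 1980×0.226 + 2270×0.483 + 180×0.300 = 1597.9 kg/h.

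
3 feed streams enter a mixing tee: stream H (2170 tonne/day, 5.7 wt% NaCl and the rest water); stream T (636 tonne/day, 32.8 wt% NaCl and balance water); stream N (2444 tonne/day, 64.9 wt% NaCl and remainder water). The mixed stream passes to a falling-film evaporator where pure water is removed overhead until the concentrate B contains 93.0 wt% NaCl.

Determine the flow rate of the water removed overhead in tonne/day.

NaCl entering = 2170×0.057 + 636×0.328 + 2444×0.649 = 1918.5 tonne/day.
All NaCl reports to B, so B = 1918.5/0.930 = 2062.9 tonne/day.
Total feed = 5250 tonne/day; overhead = 5250 − 2062.9 = 3187.1 tonne/day.

3187 tonne/day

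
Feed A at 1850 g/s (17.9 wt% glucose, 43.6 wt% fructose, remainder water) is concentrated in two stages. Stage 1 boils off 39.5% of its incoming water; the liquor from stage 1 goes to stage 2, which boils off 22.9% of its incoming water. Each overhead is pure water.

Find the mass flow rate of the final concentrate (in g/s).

water in feed = 1850×0.385 = 712.25 g/s.
After stage 1: water left = (1−0.395)×712.25 = 430.91; stream total = 1568.7 g/s.
After stage 2: water left = (1−0.229)×430.91 = 332.23; final concentrate = 1470 g/s.

1470 g/s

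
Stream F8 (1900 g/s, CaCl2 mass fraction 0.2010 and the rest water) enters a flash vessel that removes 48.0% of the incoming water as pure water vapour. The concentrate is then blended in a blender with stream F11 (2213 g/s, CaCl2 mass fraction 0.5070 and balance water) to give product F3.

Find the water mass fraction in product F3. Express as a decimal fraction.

0.5556

Vapour removed = 0.480×0.799×1900 = 728.69 g/s; concentrate = 1171.3 g/s.
water reaching the mixer = 789.41 (from concentrate) + 2213×0.493 = 1880.4 g/s.
Product flow = 1171.3 + 2213 = 3384.3 g/s; water fraction = 0.5556.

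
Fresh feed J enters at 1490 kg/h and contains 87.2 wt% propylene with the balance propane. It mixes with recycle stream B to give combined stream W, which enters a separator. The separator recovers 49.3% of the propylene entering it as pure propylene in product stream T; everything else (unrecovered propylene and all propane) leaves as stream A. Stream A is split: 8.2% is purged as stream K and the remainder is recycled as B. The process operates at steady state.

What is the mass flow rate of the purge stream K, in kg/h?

291.8 kg/h

propane enters only via J and leaves only via the purge: 1490×0.128 = 0.082×(propane in A), and the separator passes all propane, so propane in W = propane in A = 2325.9 kg/h.
propylene in W: m_A = 1490×0.872 + (1−0.082)·(1−0.493)·m_A, so m_A = 1299.3/0.5346 = 2430.5 kg/h.
A = (1−0.493)×2430.5 + 2325.9 = 3558.1 kg/h.
Purge K = 0.082×3558.1 = 291.77 kg/h.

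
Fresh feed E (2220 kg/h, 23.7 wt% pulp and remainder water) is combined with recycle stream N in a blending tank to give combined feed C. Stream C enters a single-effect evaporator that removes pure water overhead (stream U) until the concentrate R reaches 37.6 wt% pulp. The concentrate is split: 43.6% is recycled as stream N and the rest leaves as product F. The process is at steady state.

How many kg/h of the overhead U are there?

Overall pulp balance (none leaves overhead): pulp in fresh feed = pulp in product, i.e. 2220×0.237 = (1−0.436)·R·0.376.
R = 526.14/(0.376×0.564) = 2481 kg/h.
Recycle N = 0.436×2481 = 1081.7 kg/h.
Combined feed C = 2220 + 1081.7 = 3301.7 kg/h.
Overhead U = C − R = 3301.7 − 2481 = 820.69 kg/h.

820.7 kg/h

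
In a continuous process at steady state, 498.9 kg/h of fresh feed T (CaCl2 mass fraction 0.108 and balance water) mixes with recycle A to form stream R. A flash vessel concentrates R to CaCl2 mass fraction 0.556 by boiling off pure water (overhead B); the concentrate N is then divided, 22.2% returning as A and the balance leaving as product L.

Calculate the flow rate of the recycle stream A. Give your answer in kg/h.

Overall CaCl2 balance (none leaves overhead): CaCl2 in fresh feed = CaCl2 in product, i.e. 498.9×0.108 = (1−0.222)·N·0.556.
N = 53.881/(0.556×0.778) = 124.56 kg/h.
Recycle A = 0.222×124.56 = 27.653 kg/h.

27.65 kg/h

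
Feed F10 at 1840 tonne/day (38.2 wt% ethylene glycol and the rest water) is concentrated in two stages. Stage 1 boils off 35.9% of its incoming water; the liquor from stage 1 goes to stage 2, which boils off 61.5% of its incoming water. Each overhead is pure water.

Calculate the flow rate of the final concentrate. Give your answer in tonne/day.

water in feed = 1840×0.618 = 1137.1 tonne/day.
After stage 1: water left = (1−0.359)×1137.1 = 728.89; stream total = 1431.8 tonne/day.
After stage 2: water left = (1−0.615)×728.89 = 280.62; final concentrate = 983.5 tonne/day.

983.5 tonne/day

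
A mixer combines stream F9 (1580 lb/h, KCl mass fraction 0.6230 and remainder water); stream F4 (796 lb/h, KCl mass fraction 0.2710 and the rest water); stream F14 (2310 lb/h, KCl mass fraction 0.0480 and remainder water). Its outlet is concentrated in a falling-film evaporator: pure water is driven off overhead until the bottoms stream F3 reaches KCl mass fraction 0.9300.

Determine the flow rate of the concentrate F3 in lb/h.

KCl entering = 1580×0.623 + 796×0.271 + 2310×0.048 = 1310.9 lb/h.
All KCl reports to F3, so F3 = 1310.9/0.930 = 1409.6 lb/h.

1410 lb/h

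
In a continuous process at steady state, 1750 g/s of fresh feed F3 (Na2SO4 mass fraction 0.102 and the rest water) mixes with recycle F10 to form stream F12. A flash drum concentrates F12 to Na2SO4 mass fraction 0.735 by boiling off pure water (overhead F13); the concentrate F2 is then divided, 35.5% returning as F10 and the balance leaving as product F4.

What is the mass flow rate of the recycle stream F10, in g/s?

133.7 g/s

Overall Na2SO4 balance (none leaves overhead): Na2SO4 in fresh feed = Na2SO4 in product, i.e. 1750×0.102 = (1−0.355)·F2·0.735.
F2 = 178.5/(0.735×0.645) = 376.52 g/s.
Recycle F10 = 0.355×376.52 = 133.67 g/s.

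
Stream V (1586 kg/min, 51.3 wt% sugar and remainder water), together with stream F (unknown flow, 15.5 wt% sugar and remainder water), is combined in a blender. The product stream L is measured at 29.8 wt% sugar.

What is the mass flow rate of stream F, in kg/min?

2385 kg/min

Let F be the unknown flow. Total out = 1586 + F.
sugar balance: 813.62 + 0.155·F = 0.298·(1586 + F)
(0.155 − 0.298)·F = 0.298×1586 − 813.62 = -340.99
F = -340.99 / -0.143 = 2384.5 kg/min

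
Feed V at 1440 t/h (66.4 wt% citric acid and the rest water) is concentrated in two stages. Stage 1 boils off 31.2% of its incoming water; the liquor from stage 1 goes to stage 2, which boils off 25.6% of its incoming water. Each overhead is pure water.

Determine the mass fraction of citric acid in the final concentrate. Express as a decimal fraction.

0.7943

water in feed = 1440×0.336 = 483.84 t/h.
After stage 1: water left = (1−0.312)×483.84 = 332.88; stream total = 1289 t/h.
After stage 2: water left = (1−0.256)×332.88 = 247.66; final concentrate = 1203.8 t/h.
citric acid fraction = 956.16/1203.8 = 0.7943.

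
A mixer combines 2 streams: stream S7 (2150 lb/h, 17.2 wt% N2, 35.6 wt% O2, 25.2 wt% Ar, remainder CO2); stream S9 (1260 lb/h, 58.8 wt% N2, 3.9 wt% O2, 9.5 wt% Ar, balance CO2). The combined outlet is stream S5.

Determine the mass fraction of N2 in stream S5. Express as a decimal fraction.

0.326

Total flow out = 2150 + 1260 = 3410 lb/h.
N2 in = 2150×0.172 + 1260×0.588 = 1110.7 lb/h.
N2 mass fraction in S5 = 1110.7/3410 = 0.326.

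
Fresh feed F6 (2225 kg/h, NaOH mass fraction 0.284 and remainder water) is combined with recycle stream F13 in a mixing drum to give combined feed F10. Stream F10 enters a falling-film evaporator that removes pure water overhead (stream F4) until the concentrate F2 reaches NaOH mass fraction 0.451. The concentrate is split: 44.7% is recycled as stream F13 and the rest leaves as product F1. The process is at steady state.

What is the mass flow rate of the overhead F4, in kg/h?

823.9 kg/h

Overall NaOH balance (none leaves overhead): NaOH in fresh feed = NaOH in product, i.e. 2225×0.284 = (1−0.447)·F2·0.451.
F2 = 631.9/(0.451×0.553) = 2533.7 kg/h.
Recycle F13 = 0.447×2533.7 = 1132.5 kg/h.
Combined feed F10 = 2225 + 1132.5 = 3357.5 kg/h.
Overhead F4 = F10 − F2 = 3357.5 − 2533.7 = 823.89 kg/h.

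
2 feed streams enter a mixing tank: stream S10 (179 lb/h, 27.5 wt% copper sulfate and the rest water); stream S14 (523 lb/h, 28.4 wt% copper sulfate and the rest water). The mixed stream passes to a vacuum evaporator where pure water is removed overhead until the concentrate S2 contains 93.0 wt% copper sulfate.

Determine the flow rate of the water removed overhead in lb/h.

copper sulfate entering = 179×0.275 + 523×0.284 = 197.76 lb/h.
All copper sulfate reports to S2, so S2 = 197.76/0.930 = 212.64 lb/h.
Total feed = 702 lb/h; overhead = 702 − 212.64 = 489.36 lb/h.

489.4 lb/h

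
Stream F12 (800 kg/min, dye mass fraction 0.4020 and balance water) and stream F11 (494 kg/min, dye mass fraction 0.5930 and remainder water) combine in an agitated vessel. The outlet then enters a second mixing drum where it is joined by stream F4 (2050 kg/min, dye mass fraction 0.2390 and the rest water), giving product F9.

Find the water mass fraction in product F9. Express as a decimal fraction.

0.6697

Overall, product flow = 3344 kg/min.
water in = 800×0.598 + 494×0.407 + 2050×0.761 = 2239.5 kg/min.
water fraction in F9 = 0.6697.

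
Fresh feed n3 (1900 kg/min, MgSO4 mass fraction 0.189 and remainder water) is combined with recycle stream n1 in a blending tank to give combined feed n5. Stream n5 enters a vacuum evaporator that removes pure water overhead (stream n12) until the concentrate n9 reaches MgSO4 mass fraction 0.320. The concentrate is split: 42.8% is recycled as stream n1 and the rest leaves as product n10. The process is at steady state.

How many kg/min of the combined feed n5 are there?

Overall MgSO4 balance (none leaves overhead): MgSO4 in fresh feed = MgSO4 in product, i.e. 1900×0.189 = (1−0.428)·n9·0.320.
n9 = 359.1/(0.320×0.572) = 1961.9 kg/min.
Recycle n1 = 0.428×1961.9 = 839.68 kg/min.
Combined feed n5 = 1900 + 839.68 = 2739.7 kg/min.

2740 kg/min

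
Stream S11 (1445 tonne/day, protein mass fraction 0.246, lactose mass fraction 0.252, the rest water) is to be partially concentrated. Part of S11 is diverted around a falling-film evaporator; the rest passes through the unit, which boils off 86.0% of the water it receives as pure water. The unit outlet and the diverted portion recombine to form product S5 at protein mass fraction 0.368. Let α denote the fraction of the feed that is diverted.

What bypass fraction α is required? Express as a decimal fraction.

0.232

All 1445×0.246 = 355.47 tonne/day of protein reaches S5, so S5 = 355.47/0.368 = 965.95 tonne/day and vapour = 479.05 tonne/day.
The evaporator receives (1−α)·1445 of feed at 0.502 water and removes 0.860 of that water:
0.860×0.502×(1−α)×1445 = 479.05
(1−α) = 479.05/623.84 = 0.7679;  α = 0.2321.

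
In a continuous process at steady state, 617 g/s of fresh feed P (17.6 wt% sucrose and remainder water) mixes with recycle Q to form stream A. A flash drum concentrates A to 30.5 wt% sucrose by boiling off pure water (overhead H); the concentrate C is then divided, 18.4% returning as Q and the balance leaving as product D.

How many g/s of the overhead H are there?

261 g/s

Overall sucrose balance (none leaves overhead): sucrose in fresh feed = sucrose in product, i.e. 617×0.176 = (1−0.184)·C·0.305.
C = 108.59/(0.305×0.816) = 436.32 g/s.
Recycle Q = 0.184×436.32 = 80.283 g/s.
Combined feed A = 617 + 80.283 = 697.28 g/s.
Overhead H = A − C = 697.28 − 436.32 = 260.96 g/s.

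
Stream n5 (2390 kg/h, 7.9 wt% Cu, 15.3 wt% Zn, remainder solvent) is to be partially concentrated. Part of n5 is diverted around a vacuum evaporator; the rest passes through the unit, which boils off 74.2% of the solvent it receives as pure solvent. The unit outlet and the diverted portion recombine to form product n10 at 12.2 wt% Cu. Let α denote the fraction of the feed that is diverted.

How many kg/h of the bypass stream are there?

All 2390×0.079 = 188.81 kg/h of Cu reaches n10, so n10 = 188.81/0.122 = 1547.6 kg/h and vapour = 842.38 kg/h.
The evaporator receives (1−α)·2390 of feed at 0.768 solvent and removes 0.742 of that solvent:
0.742×0.768×(1−α)×2390 = 842.38
(1−α) = 842.38/1362 = 0.6185;  α = 0.3815.
Bypass flow = 0.3815×2390 = 911.77 kg/h.

911.8 kg/h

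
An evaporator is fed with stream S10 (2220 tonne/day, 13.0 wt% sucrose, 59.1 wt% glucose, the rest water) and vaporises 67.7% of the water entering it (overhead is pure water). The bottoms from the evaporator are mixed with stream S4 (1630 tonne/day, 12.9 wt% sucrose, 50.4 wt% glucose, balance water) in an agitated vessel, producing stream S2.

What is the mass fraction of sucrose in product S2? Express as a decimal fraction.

0.145

Vapour removed = 0.677×0.279×2220 = 419.32 tonne/day; concentrate = 1800.7 tonne/day.
sucrose reaching the mixer = 288.6 (from concentrate) + 1630×0.129 = 498.87 tonne/day.
Product flow = 1800.7 + 1630 = 3430.7 tonne/day; sucrose fraction = 0.145.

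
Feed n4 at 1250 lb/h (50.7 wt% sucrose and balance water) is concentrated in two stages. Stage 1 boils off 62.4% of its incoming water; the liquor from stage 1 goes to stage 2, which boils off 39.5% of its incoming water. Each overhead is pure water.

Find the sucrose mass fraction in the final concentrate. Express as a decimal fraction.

water in feed = 1250×0.493 = 616.25 lb/h.
After stage 1: water left = (1−0.624)×616.25 = 231.71; stream total = 865.46 lb/h.
After stage 2: water left = (1−0.395)×231.71 = 140.18; final concentrate = 773.93 lb/h.
sucrose fraction = 633.75/773.93 = 0.819.

0.819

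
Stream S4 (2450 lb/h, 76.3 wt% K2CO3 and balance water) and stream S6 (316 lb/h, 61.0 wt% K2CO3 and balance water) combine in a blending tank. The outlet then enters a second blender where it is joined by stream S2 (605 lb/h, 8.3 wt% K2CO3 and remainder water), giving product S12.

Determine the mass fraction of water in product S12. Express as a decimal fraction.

0.373

Overall, product flow = 3371 lb/h.
water in = 2450×0.237 + 316×0.390 + 605×0.917 = 1258.7 lb/h.
water fraction in S12 = 0.373.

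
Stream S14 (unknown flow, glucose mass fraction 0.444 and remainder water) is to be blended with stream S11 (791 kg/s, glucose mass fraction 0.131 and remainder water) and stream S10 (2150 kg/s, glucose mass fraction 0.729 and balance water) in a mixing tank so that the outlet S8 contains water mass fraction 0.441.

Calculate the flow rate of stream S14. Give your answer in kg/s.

Let S14 be the unknown flow. Total out = 2941 + S14.
water balance: 1270 + 0.556·S14 = 0.441·(2941 + S14)
(0.556 − 0.441)·S14 = 0.441×2941 − 1270 = 26.952
S14 = 26.952 / 0.115 = 234.37 kg/s

234.4 kg/s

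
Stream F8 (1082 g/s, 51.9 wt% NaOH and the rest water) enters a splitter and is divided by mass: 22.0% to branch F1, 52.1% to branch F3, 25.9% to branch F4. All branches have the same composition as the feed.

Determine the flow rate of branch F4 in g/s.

Branch F4 flow = 0.259×1082 = 280.24 g/s.

280.2 g/s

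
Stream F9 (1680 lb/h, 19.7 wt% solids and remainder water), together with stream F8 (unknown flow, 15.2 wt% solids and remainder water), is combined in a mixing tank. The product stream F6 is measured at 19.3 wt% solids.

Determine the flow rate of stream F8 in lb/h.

Let F8 be the unknown flow. Total out = 1680 + F8.
solids balance: 330.96 + 0.152·F8 = 0.193·(1680 + F8)
(0.152 − 0.193)·F8 = 0.193×1680 − 330.96 = -6.72
F8 = -6.72 / -0.041 = 163.9 lb/h

163.9 lb/h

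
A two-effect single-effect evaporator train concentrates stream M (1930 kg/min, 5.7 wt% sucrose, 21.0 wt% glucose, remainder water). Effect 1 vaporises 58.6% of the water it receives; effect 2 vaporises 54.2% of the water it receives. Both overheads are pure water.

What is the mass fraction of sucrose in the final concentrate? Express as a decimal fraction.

water in feed = 1930×0.733 = 1414.7 kg/min.
After stage 1: water left = (1−0.586)×1414.7 = 585.68; stream total = 1101 kg/min.
After stage 2: water left = (1−0.542)×585.68 = 268.24; final concentrate = 783.55 kg/min.
sucrose fraction = 110.01/783.55 = 0.1404.

0.1404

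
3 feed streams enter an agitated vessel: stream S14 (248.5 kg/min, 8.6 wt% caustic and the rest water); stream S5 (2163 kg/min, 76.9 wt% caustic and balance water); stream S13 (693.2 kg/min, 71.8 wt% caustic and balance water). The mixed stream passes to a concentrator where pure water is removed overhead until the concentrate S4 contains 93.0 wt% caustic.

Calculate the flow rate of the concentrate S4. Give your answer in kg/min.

2347 kg/min

caustic entering = 248.5×0.086 + 2163×0.769 + 693.2×0.718 = 2182.4 kg/min.
All caustic reports to S4, so S4 = 2182.4/0.930 = 2346.7 kg/min.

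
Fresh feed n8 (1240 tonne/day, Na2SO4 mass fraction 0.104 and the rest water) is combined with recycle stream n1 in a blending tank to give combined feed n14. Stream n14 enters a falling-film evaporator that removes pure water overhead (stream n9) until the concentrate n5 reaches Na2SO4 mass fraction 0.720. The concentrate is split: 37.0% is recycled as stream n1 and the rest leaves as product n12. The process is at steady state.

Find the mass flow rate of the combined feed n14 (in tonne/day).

Overall Na2SO4 balance (none leaves overhead): Na2SO4 in fresh feed = Na2SO4 in product, i.e. 1240×0.104 = (1−0.370)·n5·0.720.
n5 = 128.96/(0.720×0.630) = 284.3 tonne/day.
Recycle n1 = 0.370×284.3 = 105.19 tonne/day.
Combined feed n14 = 1240 + 105.19 = 1345.2 tonne/day.

1345 tonne/day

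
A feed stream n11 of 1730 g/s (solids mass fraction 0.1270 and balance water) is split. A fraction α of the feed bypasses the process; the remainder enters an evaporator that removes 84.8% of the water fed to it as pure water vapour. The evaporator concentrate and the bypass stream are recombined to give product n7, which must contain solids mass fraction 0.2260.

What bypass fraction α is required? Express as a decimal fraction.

0.408

All 1730×0.127 = 219.71 g/s of solids reaches n7, so n7 = 219.71/0.226 = 972.17 g/s and vapour = 757.83 g/s.
The evaporator receives (1−α)·1730 of feed at 0.873 water and removes 0.848 of that water:
0.848×0.873×(1−α)×1730 = 757.83
(1−α) = 757.83/1280.7 = 0.5917;  α = 0.4083.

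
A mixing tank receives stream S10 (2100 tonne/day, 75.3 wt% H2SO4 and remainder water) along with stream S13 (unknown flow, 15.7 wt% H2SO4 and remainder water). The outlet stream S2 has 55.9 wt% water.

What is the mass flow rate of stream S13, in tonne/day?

2307 tonne/day

Let S13 be the unknown flow. Total out = 2100 + S13.
water balance: 518.7 + 0.843·S13 = 0.559·(2100 + S13)
(0.843 − 0.559)·S13 = 0.559×2100 − 518.7 = 655.2
S13 = 655.2 / 0.284 = 2307 tonne/day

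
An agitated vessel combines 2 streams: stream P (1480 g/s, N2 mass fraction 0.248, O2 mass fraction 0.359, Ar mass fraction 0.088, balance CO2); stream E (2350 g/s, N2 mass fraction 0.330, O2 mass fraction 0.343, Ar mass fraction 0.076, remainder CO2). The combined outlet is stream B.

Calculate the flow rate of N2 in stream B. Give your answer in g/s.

1143 g/s

N2 out = N2 in = 1480×0.248 + 2350×0.330 = 1142.5 g/s.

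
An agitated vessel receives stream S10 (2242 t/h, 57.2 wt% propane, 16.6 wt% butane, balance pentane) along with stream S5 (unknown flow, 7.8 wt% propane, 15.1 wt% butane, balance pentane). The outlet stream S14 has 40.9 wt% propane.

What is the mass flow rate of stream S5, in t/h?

Let S5 be the unknown flow. Total out = 2242 + S5.
propane balance: 1282.4 + 0.078·S5 = 0.409·(2242 + S5)
(0.078 − 0.409)·S5 = 0.409×2242 − 1282.4 = -365.45
S5 = -365.45 / -0.331 = 1104.1 t/h

1104 t/h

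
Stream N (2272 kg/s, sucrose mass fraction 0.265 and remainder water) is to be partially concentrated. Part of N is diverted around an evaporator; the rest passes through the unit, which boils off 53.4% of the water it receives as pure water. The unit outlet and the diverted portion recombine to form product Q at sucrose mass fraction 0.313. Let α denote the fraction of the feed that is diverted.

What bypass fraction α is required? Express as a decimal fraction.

All 2272×0.265 = 602.08 kg/s of sucrose reaches Q, so Q = 602.08/0.313 = 1923.6 kg/s and vapour = 348.42 kg/s.
The evaporator receives (1−α)·2272 of feed at 0.735 water and removes 0.534 of that water:
0.534×0.735×(1−α)×2272 = 348.42
(1−α) = 348.42/891.74 = 0.3907;  α = 0.6093.

0.609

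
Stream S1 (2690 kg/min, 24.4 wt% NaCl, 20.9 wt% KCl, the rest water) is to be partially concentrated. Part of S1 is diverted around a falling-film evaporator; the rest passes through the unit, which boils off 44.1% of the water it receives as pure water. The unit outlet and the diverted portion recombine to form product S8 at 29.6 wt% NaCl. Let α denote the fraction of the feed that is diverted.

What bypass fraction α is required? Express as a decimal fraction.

0.272

All 2690×0.244 = 656.36 kg/min of NaCl reaches S8, so S8 = 656.36/0.296 = 2217.4 kg/min and vapour = 472.57 kg/min.
The evaporator receives (1−α)·2690 of feed at 0.547 water and removes 0.441 of that water:
0.441×0.547×(1−α)×2690 = 472.57
(1−α) = 472.57/648.9 = 0.7283;  α = 0.2717.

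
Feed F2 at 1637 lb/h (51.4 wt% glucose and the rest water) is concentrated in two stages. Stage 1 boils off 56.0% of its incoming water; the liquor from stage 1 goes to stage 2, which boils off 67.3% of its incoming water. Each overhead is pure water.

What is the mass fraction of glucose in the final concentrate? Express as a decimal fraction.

water in feed = 1637×0.486 = 795.58 lb/h.
After stage 1: water left = (1−0.560)×795.58 = 350.06; stream total = 1191.5 lb/h.
After stage 2: water left = (1−0.673)×350.06 = 114.47; final concentrate = 955.89 lb/h.
glucose fraction = 841.42/955.89 = 0.8802.

0.8802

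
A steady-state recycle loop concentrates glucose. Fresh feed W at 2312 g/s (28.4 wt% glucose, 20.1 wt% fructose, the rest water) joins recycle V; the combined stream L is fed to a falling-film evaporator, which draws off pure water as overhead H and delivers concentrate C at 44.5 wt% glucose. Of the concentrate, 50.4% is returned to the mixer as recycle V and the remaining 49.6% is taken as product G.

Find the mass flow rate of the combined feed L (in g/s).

Overall glucose balance (none leaves overhead): glucose in fresh feed = glucose in product, i.e. 2312×0.284 = (1−0.504)·C·0.445.
C = 656.61/(0.445×0.496) = 2974.8 g/s.
Recycle V = 0.504×2974.8 = 1499.3 g/s.
Combined feed L = 2312 + 1499.3 = 3811.3 g/s.

3811 g/s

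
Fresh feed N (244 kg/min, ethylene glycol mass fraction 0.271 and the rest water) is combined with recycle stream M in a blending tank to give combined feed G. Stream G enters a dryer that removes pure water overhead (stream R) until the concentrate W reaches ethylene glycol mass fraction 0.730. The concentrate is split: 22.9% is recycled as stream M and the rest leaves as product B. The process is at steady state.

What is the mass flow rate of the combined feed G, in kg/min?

270.9 kg/min

Overall ethylene glycol balance (none leaves overhead): ethylene glycol in fresh feed = ethylene glycol in product, i.e. 244×0.271 = (1−0.229)·W·0.730.
W = 66.124/(0.730×0.771) = 117.48 kg/min.
Recycle M = 0.229×117.48 = 26.904 kg/min.
Combined feed G = 244 + 26.904 = 270.9 kg/min.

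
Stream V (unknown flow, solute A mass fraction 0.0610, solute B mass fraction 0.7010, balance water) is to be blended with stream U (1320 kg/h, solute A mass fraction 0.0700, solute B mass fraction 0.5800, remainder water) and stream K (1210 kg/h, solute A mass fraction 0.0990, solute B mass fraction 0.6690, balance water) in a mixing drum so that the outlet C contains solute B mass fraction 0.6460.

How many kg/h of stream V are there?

Let V be the unknown flow. Total out = 2530 + V.
solute B balance: 1575.1 + 0.701·V = 0.646·(2530 + V)
(0.701 − 0.646)·V = 0.646×2530 − 1575.1 = 59.29
V = 59.29 / 0.055 = 1078 kg/h

1078 kg/h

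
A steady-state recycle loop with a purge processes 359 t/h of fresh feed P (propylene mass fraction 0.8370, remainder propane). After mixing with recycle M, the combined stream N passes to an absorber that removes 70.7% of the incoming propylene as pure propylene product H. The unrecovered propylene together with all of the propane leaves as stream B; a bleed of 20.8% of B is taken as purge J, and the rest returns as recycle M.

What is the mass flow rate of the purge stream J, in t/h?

propane enters only via P and leaves only via the purge: 359×0.163 = 0.208×(propane in B), and the absorber passes all propane, so propane in N = propane in B = 281.33 t/h.
propylene in N: m_A = 359×0.837 + (1−0.208)·(1−0.707)·m_A, so m_A = 300.48/0.7679 = 391.28 t/h.
B = (1−0.707)×391.28 + 281.33 = 395.98 t/h.
Purge J = 0.208×395.98 = 82.363 t/h.

82.36 t/h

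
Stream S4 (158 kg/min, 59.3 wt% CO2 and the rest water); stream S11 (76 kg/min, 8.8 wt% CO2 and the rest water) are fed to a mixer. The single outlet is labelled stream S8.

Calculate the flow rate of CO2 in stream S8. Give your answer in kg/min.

CO2 out = CO2 in = 158×0.593 + 76×0.088 = 100.38 kg/min.

100.4 kg/min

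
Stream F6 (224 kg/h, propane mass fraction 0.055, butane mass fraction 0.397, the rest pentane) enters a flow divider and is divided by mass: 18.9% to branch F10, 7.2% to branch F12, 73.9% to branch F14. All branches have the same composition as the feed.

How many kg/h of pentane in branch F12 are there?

8.838 kg/h

Branch F12 total = 0.072×224 = 16.128 kg/h.
pentane in F12 = 0.548×16.128 = 8.8381 kg/h.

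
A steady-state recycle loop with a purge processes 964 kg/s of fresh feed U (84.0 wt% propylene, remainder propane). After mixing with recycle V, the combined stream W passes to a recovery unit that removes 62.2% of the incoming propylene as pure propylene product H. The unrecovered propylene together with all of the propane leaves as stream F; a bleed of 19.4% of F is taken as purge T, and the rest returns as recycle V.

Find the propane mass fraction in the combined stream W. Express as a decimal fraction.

propane enters only via U and leaves only via the purge: 964×0.160 = 0.194×(propane in F), and the recovery unit passes all propane, so propane in W = propane in F = 795.05 kg/s.
propylene in W: m_A = 964×0.840 + (1−0.194)·(1−0.622)·m_A, so m_A = 809.76/0.6953 = 1164.6 kg/s.
W = 1164.6 + 795.05 = 1959.6 kg/s.
propane fraction in W = 795.05/1959.6 = 0.406.

0.406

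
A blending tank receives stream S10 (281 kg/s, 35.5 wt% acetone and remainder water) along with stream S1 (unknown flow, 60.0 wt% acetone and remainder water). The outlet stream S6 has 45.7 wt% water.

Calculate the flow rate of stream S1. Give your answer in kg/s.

Let S1 be the unknown flow. Total out = 281 + S1.
water balance: 181.25 + 0.400·S1 = 0.457·(281 + S1)
(0.400 − 0.457)·S1 = 0.457×281 − 181.25 = -52.828
S1 = -52.828 / -0.057 = 926.81 kg/s

926.8 kg/s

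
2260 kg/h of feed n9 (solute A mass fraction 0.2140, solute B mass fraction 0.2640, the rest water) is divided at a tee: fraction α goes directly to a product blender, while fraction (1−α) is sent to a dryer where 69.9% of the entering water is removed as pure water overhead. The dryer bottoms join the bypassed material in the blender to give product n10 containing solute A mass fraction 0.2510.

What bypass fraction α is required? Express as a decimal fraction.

0.596

All 2260×0.214 = 483.64 kg/h of solute A reaches n10, so n10 = 483.64/0.251 = 1926.9 kg/h and vapour = 333.15 kg/h.
The evaporator receives (1−α)·2260 of feed at 0.522 water and removes 0.699 of that water:
0.699×0.522×(1−α)×2260 = 333.15
(1−α) = 333.15/824.62 = 0.4040;  α = 0.5960.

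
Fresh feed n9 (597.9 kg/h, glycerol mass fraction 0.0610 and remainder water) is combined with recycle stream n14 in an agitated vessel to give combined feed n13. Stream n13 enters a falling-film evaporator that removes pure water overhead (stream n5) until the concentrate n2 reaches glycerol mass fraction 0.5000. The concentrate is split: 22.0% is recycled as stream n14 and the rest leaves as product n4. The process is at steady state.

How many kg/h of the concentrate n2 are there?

Overall glycerol balance (none leaves overhead): glycerol in fresh feed = glycerol in product, i.e. 597.9×0.061 = (1−0.220)·n2·0.500.
n2 = 36.472/(0.500×0.780) = 93.518 kg/h.

93.52 kg/h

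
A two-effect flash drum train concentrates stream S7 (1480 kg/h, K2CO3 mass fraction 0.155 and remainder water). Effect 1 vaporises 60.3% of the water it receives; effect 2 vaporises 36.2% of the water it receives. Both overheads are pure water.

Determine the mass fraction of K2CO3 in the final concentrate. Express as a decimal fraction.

0.420

water in feed = 1480×0.845 = 1250.6 kg/h.
After stage 1: water left = (1−0.603)×1250.6 = 496.49; stream total = 725.89 kg/h.
After stage 2: water left = (1−0.362)×496.49 = 316.76; final concentrate = 546.16 kg/h.
K2CO3 fraction = 229.4/546.16 = 0.420.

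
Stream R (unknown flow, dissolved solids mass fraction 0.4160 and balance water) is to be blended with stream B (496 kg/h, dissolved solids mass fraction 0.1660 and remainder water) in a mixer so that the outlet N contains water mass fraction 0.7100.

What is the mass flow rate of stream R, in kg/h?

Let R be the unknown flow. Total out = 496 + R.
water balance: 413.66 + 0.584·R = 0.710·(496 + R)
(0.584 − 0.710)·R = 0.710×496 − 413.66 = -61.504
R = -61.504 / -0.126 = 488.13 kg/h

488.1 kg/h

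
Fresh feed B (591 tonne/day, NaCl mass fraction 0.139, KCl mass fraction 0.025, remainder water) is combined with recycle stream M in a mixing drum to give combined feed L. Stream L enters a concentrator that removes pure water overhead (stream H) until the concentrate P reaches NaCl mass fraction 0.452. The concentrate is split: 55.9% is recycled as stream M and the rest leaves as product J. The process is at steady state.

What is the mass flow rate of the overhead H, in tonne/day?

Overall NaCl balance (none leaves overhead): NaCl in fresh feed = NaCl in product, i.e. 591×0.139 = (1−0.559)·P·0.452.
P = 82.149/(0.452×0.441) = 412.12 tonne/day.
Recycle M = 0.559×412.12 = 230.38 tonne/day.
Combined feed L = 591 + 230.38 = 821.38 tonne/day.
Overhead H = L − P = 821.38 − 412.12 = 409.25 tonne/day.

409.3 tonne/day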